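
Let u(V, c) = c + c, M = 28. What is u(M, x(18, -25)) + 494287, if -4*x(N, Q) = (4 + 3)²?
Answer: 988525/2 ≈ 4.9426e+5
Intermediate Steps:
x(N, Q) = -49/4 (x(N, Q) = -(4 + 3)²/4 = -¼*7² = -¼*49 = -49/4)
u(V, c) = 2*c
u(M, x(18, -25)) + 494287 = 2*(-49/4) + 494287 = -49/2 + 494287 = 988525/2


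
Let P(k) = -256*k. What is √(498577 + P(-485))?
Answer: 3*√69193 ≈ 789.14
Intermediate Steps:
√(498577 + P(-485)) = √(498577 - 256*(-485)) = √(498577 + 124160) = √622737 = 3*√69193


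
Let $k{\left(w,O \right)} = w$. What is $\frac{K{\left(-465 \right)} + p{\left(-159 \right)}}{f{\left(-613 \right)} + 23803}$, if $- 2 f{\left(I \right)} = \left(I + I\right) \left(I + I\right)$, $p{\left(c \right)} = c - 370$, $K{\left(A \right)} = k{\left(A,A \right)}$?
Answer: $\frac{994}{727735} \approx 0.0013659$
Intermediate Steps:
$K{\left(A \right)} = A$
$p{\left(c \right)} = -370 + c$
$f{\left(I \right)} = - 2 I^{2}$ ($f{\left(I \right)} = - \frac{\left(I + I\right) \left(I + I\right)}{2} = - \frac{2 I 2 I}{2} = - \frac{4 I^{2}}{2} = - 2 I^{2}$)
$\frac{K{\left(-465 \right)} + p{\left(-159 \right)}}{f{\left(-613 \right)} + 23803} = \frac{-465 - 529}{- 2 \left(-613\right)^{2} + 23803} = \frac{-465 - 529}{\left(-2\right) 375769 + 23803} = - \frac{994}{-751538 + 23803} = - \frac{994}{-727735} = \left(-994\right) \left(- \frac{1}{727735}\right) = \frac{994}{727735}$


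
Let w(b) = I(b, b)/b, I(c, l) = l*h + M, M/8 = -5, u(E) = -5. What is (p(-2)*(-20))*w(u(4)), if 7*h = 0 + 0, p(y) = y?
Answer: 320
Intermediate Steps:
M = -40 (M = 8*(-5) = -40)
h = 0 (h = (0 + 0)/7 = (⅐)*0 = 0)
I(c, l) = -40 (I(c, l) = l*0 - 40 = 0 - 40 = -40)
w(b) = -40/b
(p(-2)*(-20))*w(u(4)) = (-2*(-20))*(-40/(-5)) = 40*(-40*(-⅕)) = 40*8 = 320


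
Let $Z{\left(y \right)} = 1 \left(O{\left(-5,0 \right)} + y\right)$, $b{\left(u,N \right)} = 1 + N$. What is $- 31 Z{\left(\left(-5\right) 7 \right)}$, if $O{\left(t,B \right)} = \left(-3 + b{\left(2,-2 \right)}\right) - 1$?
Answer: $1240$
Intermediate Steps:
$O{\left(t,B \right)} = -5$ ($O{\left(t,B \right)} = \left(-3 + \left(1 - 2\right)\right) - 1 = \left(-3 - 1\right) - 1 = -4 - 1 = -5$)
$Z{\left(y \right)} = -5 + y$ ($Z{\left(y \right)} = 1 \left(-5 + y\right) = -5 + y$)
$- 31 Z{\left(\left(-5\right) 7 \right)} = - 31 \left(-5 - 35\right) = \left(-31\right) \left(-40\right) = 1240$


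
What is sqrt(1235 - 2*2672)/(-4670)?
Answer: -I*sqrt(4109)/4670 ≈ -0.013726*I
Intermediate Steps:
sqrt(1235 - 2*2672)/(-4670) = sqrt(1235 - 5344)*(-1/4670) = sqrt(-4109)*(-1/4670) = (I*sqrt(4109))*(-1/4670) = -I*sqrt(4109)/4670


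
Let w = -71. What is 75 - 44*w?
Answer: 3199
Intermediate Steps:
75 - 44*w = 75 - 44*(-71) = 75 + 3124 = 3199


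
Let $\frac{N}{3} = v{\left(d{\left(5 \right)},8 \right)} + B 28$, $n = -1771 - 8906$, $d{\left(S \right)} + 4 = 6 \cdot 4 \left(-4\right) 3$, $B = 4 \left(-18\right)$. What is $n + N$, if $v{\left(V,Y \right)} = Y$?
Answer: $-16701$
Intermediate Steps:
$B = -72$
$d{\left(S \right)} = -292$ ($d{\left(S \right)} = -4 + 6 \cdot 4 \left(-4\right) 3 = -4 + 6 \left(-16\right) 3 = -4 - 288 = -292$)
$n = -10677$
$N = -6024$ ($N = 3 \left(8 - 2016\right) = 3 \left(-2008\right) = -6024$)
$n + N = -10677 - 6024 = -16701$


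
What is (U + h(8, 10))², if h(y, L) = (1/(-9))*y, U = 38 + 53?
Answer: 657721/81 ≈ 8120.0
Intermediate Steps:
U = 91
h(y, L) = -y/9 (h(y, L) = (1*(-⅑))*y = -y/9)
(U + h(8, 10))² = (91 - ⅑*8)² = (91 - 8/9)² = (811/9)² = 657721/81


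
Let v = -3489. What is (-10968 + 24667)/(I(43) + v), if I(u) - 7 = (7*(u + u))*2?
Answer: -13699/2278 ≈ -6.0136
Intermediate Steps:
I(u) = 7 + 28*u (I(u) = 7 + (7*(u + u))*2 = 7 + (7*(2*u))*2 = 7 + (14*u)*2 = 7 + 28*u)
(-10968 + 24667)/(I(43) + v) = (-10968 + 24667)/((7 + 28*43) - 3489) = 13699/((7 + 1204) - 3489) = 13699/(1211 - 3489) = 13699/(-2278) = 13699*(-1/2278) = -13699/2278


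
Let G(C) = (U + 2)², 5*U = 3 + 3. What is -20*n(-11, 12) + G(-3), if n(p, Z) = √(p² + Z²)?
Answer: 256/25 - 20*√265 ≈ -315.34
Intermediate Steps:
U = 6/5 (U = (3 + 3)/5 = (⅕)*6 = 6/5 ≈ 1.2000)
G(C) = 256/25 (G(C) = (6/5 + 2)² = (16/5)² = 256/25)
n(p, Z) = √(Z² + p²)
-20*n(-11, 12) + G(-3) = -20*√(12² + (-11)²) + 256/25 = -20*√(144 + 121) + 256/25 = -20*√265 + 256/25 = 256/25 - 20*√265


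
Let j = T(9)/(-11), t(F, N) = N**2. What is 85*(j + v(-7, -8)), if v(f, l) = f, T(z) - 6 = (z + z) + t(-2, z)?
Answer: -15470/11 ≈ -1406.4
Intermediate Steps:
T(z) = 6 + z**2 + 2*z (T(z) = 6 + ((z + z) + z**2) = 6 + (2*z + z**2) = 6 + (z**2 + 2*z) = 6 + z**2 + 2*z)
j = -105/11 (j = (6 + 9**2 + 2*9)/(-11) = (6 + 81 + 18)*(-1/11) = 105*(-1/11) = -105/11 ≈ -9.5455)
85*(j + v(-7, -8)) = 85*(-105/11 - 7) = 85*(-182/11) = -15470/11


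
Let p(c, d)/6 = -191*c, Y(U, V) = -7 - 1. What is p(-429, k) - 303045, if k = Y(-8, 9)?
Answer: 188589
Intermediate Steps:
Y(U, V) = -8
k = -8
p(c, d) = -1146*c (p(c, d) = 6*(-191*c) = -1146*c)
p(-429, k) - 303045 = -1146*(-429) - 303045 = 491634 - 303045 = 188589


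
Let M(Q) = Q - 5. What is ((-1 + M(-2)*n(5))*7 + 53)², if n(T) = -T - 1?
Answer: 115600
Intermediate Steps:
M(Q) = -5 + Q
n(T) = -1 - T
((-1 + M(-2)*n(5))*7 + 53)² = ((-1 + (-5 - 2)*(-1 - 1*5))*7 + 53)² = ((-1 - 7*(-1 - 5))*7 + 53)² = ((-1 - 7*(-6))*7 + 53)² = ((-1 + 42)*7 + 53)² = (41*7 + 53)² = (287 + 53)² = 340² = 115600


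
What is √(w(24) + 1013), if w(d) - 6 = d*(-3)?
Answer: √947 ≈ 30.773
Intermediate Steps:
w(d) = 6 - 3*d (w(d) = 6 + d*(-3) = 6 - 3*d)
√(w(24) + 1013) = √((6 - 3*24) + 1013) = √((6 - 72) + 1013) = √(-66 + 1013) = √947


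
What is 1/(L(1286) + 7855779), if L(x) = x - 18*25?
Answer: 1/7856615 ≈ 1.2728e-7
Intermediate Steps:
L(x) = -450 + x (L(x) = x - 450 = -450 + x)
1/(L(1286) + 7855779) = 1/((-450 + 1286) + 7855779) = 1/(836 + 7855779) = 1/7856615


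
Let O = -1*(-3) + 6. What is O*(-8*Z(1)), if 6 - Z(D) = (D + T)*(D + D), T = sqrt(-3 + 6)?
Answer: -288 + 144*sqrt(3) ≈ -38.585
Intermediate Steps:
T = sqrt(3) ≈ 1.7320
Z(D) = 6 - 2*D*(D + sqrt(3)) (Z(D) = 6 - (D + sqrt(3))*(D + D) = 6 - (D + sqrt(3))*2*D = 6 - 2*D*(D + sqrt(3)))
O = 9 (O = 3 + 6 = 9)
O*(-8*Z(1)) = 9*(-8*(6 - 2*1**2 - 2*1*sqrt(3))) = 9*(-8*(6 - 2*1 - 2*sqrt(3))) = 9*(-8*(6 - 2 - 2*sqrt(3))) = 9*(-8*(4 - 2*sqrt(3))) = 9*(-32 + 16*sqrt(3)) = -288 + 144*sqrt(3)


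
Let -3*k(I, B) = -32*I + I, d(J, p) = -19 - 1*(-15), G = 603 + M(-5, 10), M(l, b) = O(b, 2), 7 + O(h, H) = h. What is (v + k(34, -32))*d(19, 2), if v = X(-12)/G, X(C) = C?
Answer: -425792/303 ≈ -1405.3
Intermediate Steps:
O(h, H) = -7 + h
M(l, b) = -7 + b
G = 606 (G = 603 + (-7 + 10) = 603 + 3 = 606)
d(J, p) = -4 (d(J, p) = -19 + 15 = -4)
k(I, B) = 31*I/3 (k(I, B) = -(-32*I + I)/3 = -(-31)*I/3 = 31*I/3)
v = -2/101 (v = -12/606 = -12*1/606 = -2/101 ≈ -0.019802)
(v + k(34, -32))*d(19, 2) = (-2/101 + (31/3)*34)*(-4) = (-2/101 + 1054/3)*(-4) = (106448/303)*(-4) = -425792/303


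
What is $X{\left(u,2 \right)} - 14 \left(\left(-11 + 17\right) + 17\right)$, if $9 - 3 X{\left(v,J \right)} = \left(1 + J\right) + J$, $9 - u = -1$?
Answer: $- \frac{962}{3} \approx -320.67$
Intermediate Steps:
$u = 10$ ($u = 9 - -1 = 9 + 1 = 10$)
$X{\left(v,J \right)} = \frac{8}{3} - \frac{2 J}{3}$ ($X{\left(v,J \right)} = 3 - \frac{\left(1 + J\right) + J}{3} = 3 - \frac{1 + 2 J}{3} = 3 - \left(\frac{1}{3} + \frac{2 J}{3}\right) = \frac{8}{3} - \frac{2 J}{3}$)
$X{\left(u,2 \right)} - 14 \left(\left(-11 + 17\right) + 17\right) = \left(\frac{8}{3} - \frac{4}{3}\right) - 14 \left(\left(-11 + 17\right) + 17\right) = \left(\frac{8}{3} - \frac{4}{3}\right) - 14 \left(6 + 17\right) = \frac{4}{3} - 322 = - \frac{962}{3}$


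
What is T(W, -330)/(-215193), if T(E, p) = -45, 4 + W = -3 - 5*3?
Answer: 15/71731 ≈ 0.00020911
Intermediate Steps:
W = -22 (W = -4 + (-3 - 5*3) = -4 + (-3 - 15) = -4 - 18 = -22)
T(W, -330)/(-215193) = -45/(-215193) = -45*(-1/215193) = 15/71731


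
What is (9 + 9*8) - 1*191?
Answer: -110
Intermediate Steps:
(9 + 9*8) - 1*191 = (9 + 72) - 191 = 81 - 191 = -110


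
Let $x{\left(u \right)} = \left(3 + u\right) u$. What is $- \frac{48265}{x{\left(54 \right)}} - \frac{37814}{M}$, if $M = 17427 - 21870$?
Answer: $- \frac{32683301}{4558518} \approx -7.1697$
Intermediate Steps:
$M = -4443$ ($M = 17427 - 21870 = -4443$)
$x{\left(u \right)} = u \left(3 + u\right)$
$- \frac{48265}{x{\left(54 \right)}} - \frac{37814}{M} = - \frac{48265}{54 \left(3 + 54\right)} - \frac{37814}{-4443} = - \frac{48265}{54 \cdot 57} - - \frac{37814}{4443} = - \frac{48265}{3078} + \frac{37814}{4443} = - \frac{32683301}{4558518}$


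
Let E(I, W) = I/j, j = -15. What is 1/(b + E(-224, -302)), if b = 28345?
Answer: 15/425399 ≈ 3.5261e-5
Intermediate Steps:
E(I, W) = -I/15 (E(I, W) = I/(-15) = I*(-1/15) = -I/15)
1/(b + E(-224, -302)) = 1/(28345 - 1/15*(-224)) = 1/(28345 + 224/15) = 1/(425399/15) = 15/425399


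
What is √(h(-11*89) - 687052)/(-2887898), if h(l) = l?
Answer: -I*√688031/2887898 ≈ -0.00028723*I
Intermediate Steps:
√(h(-11*89) - 687052)/(-2887898) = √(-11*89 - 687052)/(-2887898) = √(-979 - 687052)*(-1/2887898) = √(-688031)*(-1/2887898) = (I*√688031)*(-1/2887898) = -I*√688031/2887898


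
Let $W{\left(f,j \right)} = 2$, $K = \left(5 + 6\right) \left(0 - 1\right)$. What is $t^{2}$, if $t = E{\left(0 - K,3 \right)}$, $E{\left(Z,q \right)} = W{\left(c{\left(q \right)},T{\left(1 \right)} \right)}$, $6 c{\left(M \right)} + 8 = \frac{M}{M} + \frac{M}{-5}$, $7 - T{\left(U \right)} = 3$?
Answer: $4$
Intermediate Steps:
$K = -11$ ($K = 11 \left(-1\right) = -11$)
$T{\left(U \right)} = 4$ ($T{\left(U \right)} = 7 - 3 = 4$)
$c{\left(M \right)} = - \frac{7}{6} - \frac{M}{30}$ ($c{\left(M \right)} = - \frac{4}{3} + \frac{\frac{M}{M} + \frac{M}{-5}}{6} = - \frac{4}{3} + \frac{1 + M \left(- \frac{1}{5}\right)}{6} = - \frac{4}{3} + \frac{1 - \frac{M}{5}}{6} = - \frac{4}{3} - \left(- \frac{1}{6} + \frac{M}{30}\right) = - \frac{7}{6} - \frac{M}{30}$)
$E{\left(Z,q \right)} = 2$
$t = 2$
$t^{2} = 2^{2} = 4$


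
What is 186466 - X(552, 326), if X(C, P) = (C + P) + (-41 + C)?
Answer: 185077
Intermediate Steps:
X(C, P) = -41 + P + 2*C
186466 - X(552, 326) = 186466 - (-41 + 326 + 2*552) = 186466 - (-41 + 326 + 1104) = 186466 - 1*1389 = 186466 - 1389 = 185077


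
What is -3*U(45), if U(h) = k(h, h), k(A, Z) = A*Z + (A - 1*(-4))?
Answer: -6222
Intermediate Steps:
k(A, Z) = 4 + A + A*Z (k(A, Z) = A*Z + (A + 4) = A*Z + (4 + A) = 4 + A + A*Z)
U(h) = 4 + h + h² (U(h) = 4 + h + h*h = 4 + h + h²)
-3*U(45) = -3*(4 + 45 + 45²) = -3*(4 + 45 + 2025) = -3*2074 = -6222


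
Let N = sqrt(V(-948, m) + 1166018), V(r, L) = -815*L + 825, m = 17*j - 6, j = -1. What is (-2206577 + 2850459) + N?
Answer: 643882 + 6*sqrt(32933) ≈ 6.4497e+5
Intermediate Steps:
m = -23 (m = 17*(-1) - 6 = -17 - 6 = -23)
V(r, L) = 825 - 815*L
N = 6*sqrt(32933) (N = sqrt((825 - 815*(-23)) + 1166018) = sqrt((825 + 18745) + 1166018) = sqrt(19570 + 1166018) = sqrt(1185588) = 6*sqrt(32933) ≈ 1088.8)
(-2206577 + 2850459) + N = (-2206577 + 2850459) + 6*sqrt(32933) = 643882 + 6*sqrt(32933)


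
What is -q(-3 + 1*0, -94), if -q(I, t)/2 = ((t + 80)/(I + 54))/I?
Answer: 28/153 ≈ 0.18301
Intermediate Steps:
q(I, t) = -2*(80 + t)/(I*(54 + I)) (q(I, t) = -2*(t + 80)/(I + 54)/I = -2*(80 + t)/(54 + I)/I = -2*(80 + t)/(I*(54 + I)))
-q(-3 + 1*0, -94) = -2*(-80 - 1*(-94))/((-3 + 1*0)*(54 + (-3 + 1*0))) = -2*(-80 + 94)/((-3 + 0)*(54 + (-3 + 0))) = -2*14/((-3)*(54 - 3)) = -2*(-1)*14/(3*51) = -1*(-28/153) = 28/153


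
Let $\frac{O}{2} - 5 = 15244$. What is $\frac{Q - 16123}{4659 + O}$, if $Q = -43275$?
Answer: $- \frac{59398}{35157} \approx -1.6895$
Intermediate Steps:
$O = 30498$ ($O = 10 + 2 \cdot 15244 = 10 + 30488 = 30498$)
$\frac{Q - 16123}{4659 + O} = \frac{-43275 - 16123}{4659 + 30498} = - \frac{59398}{35157}$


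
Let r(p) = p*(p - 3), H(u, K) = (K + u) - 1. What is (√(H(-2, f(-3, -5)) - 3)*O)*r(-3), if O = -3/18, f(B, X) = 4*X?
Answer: -3*I*√26 ≈ -15.297*I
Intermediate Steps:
H(u, K) = -1 + K + u
O = -⅙ (O = -3*1/18 = -⅙ ≈ -0.16667)
r(p) = p*(-3 + p)
(√(H(-2, f(-3, -5)) - 3)*O)*r(-3) = (√((-1 + 4*(-5) - 2) - 3)*(-⅙))*(-3*(-3 - 3)) = (√((-1 - 20 - 2) - 3)*(-⅙))*(-3*(-6)) = (√(-23 - 3)*(-⅙))*18 = (√(-26)*(-⅙))*18 = ((I*√26)*(-⅙))*18 = -I*√26/6*18 = -3*I*√26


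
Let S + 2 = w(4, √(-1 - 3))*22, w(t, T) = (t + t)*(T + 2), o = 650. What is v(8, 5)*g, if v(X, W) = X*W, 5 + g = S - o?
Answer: -12200 + 14080*I ≈ -12200.0 + 14080.0*I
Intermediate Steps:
w(t, T) = 2*t*(2 + T) (w(t, T) = (2*t)*(2 + T) = 2*t*(2 + T))
S = 350 + 352*I (S = -2 + (2*4*(2 + √(-1 - 3)))*22 = -2 + (2*4*(2 + √(-4)))*22 = -2 + (2*4*(2 + 2*I))*22 = -2 + (16 + 16*I)*22 = -2 + (352 + 352*I) = 350 + 352*I ≈ 350.0 + 352.0*I)
g = -305 + 352*I (g = -5 + ((350 + 352*I) - 1*650) = -5 + ((350 + 352*I) - 650) = -5 + (-300 + 352*I) = -305 + 352*I ≈ -305.0 + 352.0*I)
v(X, W) = W*X
v(8, 5)*g = (5*8)*(-305 + 352*I) = 40*(-305 + 352*I) = -12200 + 14080*I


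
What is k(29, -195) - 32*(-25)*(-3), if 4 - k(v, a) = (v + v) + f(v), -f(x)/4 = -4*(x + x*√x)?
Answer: -2918 - 464*√29 ≈ -5416.7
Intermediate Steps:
f(x) = 16*x + 16*x^(3/2) (f(x) = -(-16)*(x + x*√x) = -(-16)*(x + x^(3/2)) = -4*(-4*x - 4*x^(3/2)) = 16*x + 16*x^(3/2))
k(v, a) = 4 - 18*v - 16*v^(3/2) (k(v, a) = 4 - ((v + v) + (16*v + 16*v^(3/2))) = 4 - (2*v + (16*v + 16*v^(3/2))) = 4 - (16*v^(3/2) + 18*v) = 4 + (-18*v - 16*v^(3/2)) = 4 - 18*v - 16*v^(3/2))
k(29, -195) - 32*(-25)*(-3) = (4 - 18*29 - 464*√29) - 32*(-25)*(-3) = (4 - 522 - 464*√29) + 800*(-3) = (4 - 522 - 464*√29) - 2400 = (-518 - 464*√29) - 2400 = -2918 - 464*√29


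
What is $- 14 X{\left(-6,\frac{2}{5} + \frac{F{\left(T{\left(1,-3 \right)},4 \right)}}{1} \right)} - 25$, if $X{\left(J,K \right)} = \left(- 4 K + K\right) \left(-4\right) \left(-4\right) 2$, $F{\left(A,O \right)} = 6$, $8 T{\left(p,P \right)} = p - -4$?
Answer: $\frac{42883}{5} \approx 8576.6$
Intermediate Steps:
$T{\left(p,P \right)} = \frac{1}{2} + \frac{p}{8}$ ($T{\left(p,P \right)} = \frac{p - -4}{8} = \frac{p + 4}{8} = \frac{4 + p}{8} = \frac{1}{2} + \frac{p}{8}$)
$X{\left(J,K \right)} = - 96 K$ ($X{\left(J,K \right)} = - 3 K 16 \cdot 2 = - 3 K 32 = - 96 K$)
$- 14 X{\left(-6,\frac{2}{5} + \frac{F{\left(T{\left(1,-3 \right)},4 \right)}}{1} \right)} - 25 = - 14 \left(- 96 \left(\frac{2}{5} + \frac{6}{1}\right)\right) - 25 = - 14 \left(- 96 \left(2 \cdot \frac{1}{5} + 6 \cdot 1\right)\right) - 25 = - 14 \left(- 96 \left(\frac{2}{5} + 6\right)\right) - 25 = - 14 \left(\left(-96\right) \frac{32}{5}\right) - 25 = \left(-14\right) \left(- \frac{3072}{5}\right) - 25 = \frac{43008}{5} - 25 = \frac{42883}{5}$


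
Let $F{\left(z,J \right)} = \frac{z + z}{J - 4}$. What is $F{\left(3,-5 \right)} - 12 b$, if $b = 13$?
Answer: $- \frac{470}{3} \approx -156.67$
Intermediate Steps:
$F{\left(z,J \right)} = \frac{2 z}{-4 + J}$
$F{\left(3,-5 \right)} - 12 b = 2 \cdot 3 \frac{1}{-4 - 5} - 156 = 2 \cdot 3 \frac{1}{-9} - 156 = 2 \cdot 3 \left(- \frac{1}{9}\right) - 156 = - \frac{2}{3} - 156 = - \frac{470}{3}$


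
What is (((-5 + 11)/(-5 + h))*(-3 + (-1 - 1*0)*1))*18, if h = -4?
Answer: 48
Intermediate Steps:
(((-5 + 11)/(-5 + h))*(-3 + (-1 - 1*0)*1))*18 = (((-5 + 11)/(-5 - 4))*(-3 + (-1 - 1*0)*1))*18 = ((6/(-9))*(-3 + (-1 + 0)*1))*18 = ((6*(-1/9))*(-3 - 1*1))*18 = -2*(-3 - 1)/3*18 = -2/3*(-4)*18 = (8/3)*18 = 48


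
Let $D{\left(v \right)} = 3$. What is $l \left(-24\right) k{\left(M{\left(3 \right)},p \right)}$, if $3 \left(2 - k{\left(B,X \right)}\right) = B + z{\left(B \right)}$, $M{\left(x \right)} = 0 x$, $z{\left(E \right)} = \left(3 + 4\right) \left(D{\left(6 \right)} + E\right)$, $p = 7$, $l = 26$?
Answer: $3120$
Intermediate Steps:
$z{\left(E \right)} = 21 + 7 E$ ($z{\left(E \right)} = \left(3 + 4\right) \left(3 + E\right) = 7 \left(3 + E\right) = 21 + 7 E$)
$M{\left(x \right)} = 0$
$k{\left(B,X \right)} = -5 - \frac{8 B}{3}$ ($k{\left(B,X \right)} = 2 - \frac{B + \left(21 + 7 B\right)}{3} = 2 - \frac{21 + 8 B}{3} = 2 - \left(7 + \frac{8 B}{3}\right) = -5 - \frac{8 B}{3}$)
$l \left(-24\right) k{\left(M{\left(3 \right)},p \right)} = 26 \left(-24\right) \left(-5 - 0\right) = - 624 \left(-5 + 0\right) = \left(-624\right) \left(-5\right) = 3120$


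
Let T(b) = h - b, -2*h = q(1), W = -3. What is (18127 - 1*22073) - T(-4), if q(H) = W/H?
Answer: -7903/2 ≈ -3951.5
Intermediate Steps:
q(H) = -3/H
h = 3/2 (h = -(-3)/(2*1) = -(-3)/2 = -½*(-3) = 3/2 ≈ 1.5000)
T(b) = 3/2 - b
(18127 - 1*22073) - T(-4) = (18127 - 1*22073) - (3/2 - 1*(-4)) = (18127 - 22073) - (3/2 + 4) = -3946 - 1*11/2 = -3946 - 11/2 = -7903/2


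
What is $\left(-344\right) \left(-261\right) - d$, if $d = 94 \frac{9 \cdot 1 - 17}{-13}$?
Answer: $\frac{1166440}{13} \approx 89726.0$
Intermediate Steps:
$d = \frac{752}{13}$ ($d = 94 \left(- \frac{9 - 17}{13}\right) = 94 \left(\left(- \frac{1}{13}\right) \left(-8\right)\right) = 94 \cdot \frac{8}{13} = \frac{752}{13} \approx 57.846$)
$\left(-344\right) \left(-261\right) - d = \left(-344\right) \left(-261\right) - \frac{752}{13} = 89784 - \frac{752}{13} = \frac{1166440}{13}$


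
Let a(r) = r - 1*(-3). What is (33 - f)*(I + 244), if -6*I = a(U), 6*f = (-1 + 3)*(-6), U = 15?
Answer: 8435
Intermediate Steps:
a(r) = 3 + r (a(r) = r + 3 = 3 + r)
f = -2 (f = ((-1 + 3)*(-6))/6 = (2*(-6))/6 = (⅙)*(-12) = -2)
I = -3 (I = -(3 + 15)/6 = -⅙*18 = -3)
(33 - f)*(I + 244) = (33 - 1*(-2))*(-3 + 244) = (33 + 2)*241 = 35*241 = 8435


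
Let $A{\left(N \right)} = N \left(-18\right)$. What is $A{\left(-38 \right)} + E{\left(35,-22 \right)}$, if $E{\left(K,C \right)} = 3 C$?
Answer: $618$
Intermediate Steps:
$A{\left(N \right)} = - 18 N$
$A{\left(-38 \right)} + E{\left(35,-22 \right)} = \left(-18\right) \left(-38\right) + 3 \left(-22\right) = 684 - 66 = 618$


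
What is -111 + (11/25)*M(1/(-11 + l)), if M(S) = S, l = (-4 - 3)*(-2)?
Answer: -8314/75 ≈ -110.85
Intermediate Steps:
l = 14 (l = -7*(-2) = 14)
-111 + (11/25)*M(1/(-11 + l)) = -111 + (11/25)/(-11 + 14) = -111 + (11*(1/25))/3 = -111 + (11/25)*(⅓) = -111 + 11/75 = -8314/75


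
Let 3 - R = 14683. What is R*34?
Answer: -499120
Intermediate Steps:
R = -14680 (R = 3 - 1*14683 = 3 - 14683 = -14680)
R*34 = -14680*34 = -499120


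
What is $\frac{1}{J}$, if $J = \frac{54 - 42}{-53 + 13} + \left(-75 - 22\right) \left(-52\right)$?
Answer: $\frac{10}{50437} \approx 0.00019827$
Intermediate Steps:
$J = \frac{50437}{10}$ ($J = \frac{12}{-40} - -5044 = 12 \left(- \frac{1}{40}\right) + 5044 = - \frac{3}{10} + 5044 = \frac{50437}{10} \approx 5043.7$)
$\frac{1}{J} = \frac{1}{\frac{50437}{10}} = \frac{10}{50437}$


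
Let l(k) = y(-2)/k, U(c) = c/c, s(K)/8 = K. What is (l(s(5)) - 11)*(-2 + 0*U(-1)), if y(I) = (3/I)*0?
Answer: 22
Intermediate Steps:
s(K) = 8*K
U(c) = 1
y(I) = 0
l(k) = 0 (l(k) = 0/k = 0)
(l(s(5)) - 11)*(-2 + 0*U(-1)) = (0 - 11)*(-2 + 0*1) = -11*(-2 + 0) = -11*(-2) = 22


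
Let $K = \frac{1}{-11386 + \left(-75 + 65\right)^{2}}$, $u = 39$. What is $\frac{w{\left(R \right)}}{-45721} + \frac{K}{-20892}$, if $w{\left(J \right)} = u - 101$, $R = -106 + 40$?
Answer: $\frac{14618846665}{10780422547752} \approx 0.0013561$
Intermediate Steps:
$R = -66$
$w{\left(J \right)} = -62$ ($w{\left(J \right)} = 39 - 101 = -62$)
$K = - \frac{1}{11286}$ ($K = \frac{1}{-11386 + \left(-10\right)^{2}} = \frac{1}{-11386 + 100} = \frac{1}{-11286} = - \frac{1}{11286} \approx -8.8605 \cdot 10^{-5}$)
$\frac{w{\left(R \right)}}{-45721} + \frac{K}{-20892} = - \frac{62}{-45721} - \frac{1}{11286 \left(-20892\right)} = \left(-62\right) \left(- \frac{1}{45721}\right) - - \frac{1}{235787112} = \frac{62}{45721} + \frac{1}{235787112} = \frac{14618846665}{10780422547752}$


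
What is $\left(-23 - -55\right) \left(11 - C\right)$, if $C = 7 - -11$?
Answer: $-224$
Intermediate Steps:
$C = 18$ ($C = 7 + 11 = 18$)
$\left(-23 - -55\right) \left(11 - C\right) = \left(-23 - -55\right) \left(11 - 18\right) = \left(-23 + 55\right) \left(11 - 18\right) = 32 \left(-7\right) = -224$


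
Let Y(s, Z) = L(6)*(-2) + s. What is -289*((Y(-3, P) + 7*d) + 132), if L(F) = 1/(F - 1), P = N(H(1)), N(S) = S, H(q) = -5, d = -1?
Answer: -175712/5 ≈ -35142.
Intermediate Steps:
P = -5
L(F) = 1/(-1 + F)
Y(s, Z) = -⅖ + s (Y(s, Z) = -2/(-1 + 6) + s = -2/5 + s = (⅕)*(-2) + s = -⅖ + s)
-289*((Y(-3, P) + 7*d) + 132) = -289*(((-⅖ - 3) + 7*(-1)) + 132) = -289*((-17/5 - 7) + 132) = -289*(-52/5 + 132) = -289*608/5 = -175712/5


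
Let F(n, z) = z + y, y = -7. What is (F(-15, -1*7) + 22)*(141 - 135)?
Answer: 48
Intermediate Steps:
F(n, z) = -7 + z (F(n, z) = z - 7 = -7 + z)
(F(-15, -1*7) + 22)*(141 - 135) = ((-7 - 1*7) + 22)*(141 - 135) = ((-7 - 7) + 22)*6 = (-14 + 22)*6 = 8*6 = 48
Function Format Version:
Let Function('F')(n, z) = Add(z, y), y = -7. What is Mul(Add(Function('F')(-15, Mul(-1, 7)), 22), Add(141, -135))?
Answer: 48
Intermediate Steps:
Function('F')(n, z) = Add(-7, z) (Function('F')(n, z) = Add(z, -7) = Add(-7, z))
Mul(Add(Function('F')(-15, Mul(-1, 7)), 22), Add(141, -135)) = Mul(Add(Add(-7, Mul(-1, 7)), 22), Add(141, -135)) = Mul(Add(Add(-7, -7), 22), 6) = Mul(Add(-14, 22), 6) = Mul(8, 6) = 48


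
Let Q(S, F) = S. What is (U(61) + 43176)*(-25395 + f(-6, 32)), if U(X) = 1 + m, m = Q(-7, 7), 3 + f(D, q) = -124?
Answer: -1101784740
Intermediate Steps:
f(D, q) = -127 (f(D, q) = -3 - 124 = -127)
m = -7
U(X) = -6 (U(X) = 1 - 7 = -6)
(U(61) + 43176)*(-25395 + f(-6, 32)) = (-6 + 43176)*(-25395 - 127) = 43170*(-25522) = -1101784740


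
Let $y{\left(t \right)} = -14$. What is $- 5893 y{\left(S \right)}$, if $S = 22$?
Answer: $82502$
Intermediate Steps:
$- 5893 y{\left(S \right)} = \left(-5893\right) \left(-14\right) = 82502$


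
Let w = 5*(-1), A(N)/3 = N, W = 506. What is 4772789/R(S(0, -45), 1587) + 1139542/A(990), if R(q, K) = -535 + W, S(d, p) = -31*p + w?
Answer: -7071068306/43065 ≈ -1.6420e+5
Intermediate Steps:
A(N) = 3*N
w = -5
S(d, p) = -5 - 31*p (S(d, p) = -31*p - 5 = -5 - 31*p)
R(q, K) = -29 (R(q, K) = -535 + 506 = -29)
4772789/R(S(0, -45), 1587) + 1139542/A(990) = 4772789/(-29) + 1139542/((3*990)) = 4772789*(-1/29) + 1139542/2970 = -4772789/29 + 1139542*(1/2970) = -4772789/29 + 569771/1485 = -7071068306/43065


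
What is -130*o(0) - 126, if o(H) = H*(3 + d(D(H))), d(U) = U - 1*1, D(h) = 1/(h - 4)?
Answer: -126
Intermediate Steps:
D(h) = 1/(-4 + h)
d(U) = -1 + U (d(U) = U - 1 = -1 + U)
o(H) = H*(2 + 1/(-4 + H)) (o(H) = H*(3 + (-1 + 1/(-4 + H))) = H*(2 + 1/(-4 + H)))
-130*o(0) - 126 = -0*(-7 + 2*0)/(-4 + 0) - 126 = -0*(-7 + 0)/(-4) - 126 = -0*(-1)*(-7)/4 - 126 = -130*0 - 126 = 0 - 126 = -126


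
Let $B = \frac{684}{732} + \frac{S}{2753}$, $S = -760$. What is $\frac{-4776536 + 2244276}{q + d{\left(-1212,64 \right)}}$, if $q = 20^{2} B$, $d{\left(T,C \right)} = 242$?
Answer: $- \frac{212625009290}{42432093} \approx -5010.9$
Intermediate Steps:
$B = \frac{110561}{167933}$ ($B = \frac{684}{732} - \frac{760}{2753} = 684 \cdot \frac{1}{732} - \frac{760}{2753} = \frac{57}{61} - \frac{760}{2753} = \frac{110561}{167933} \approx 0.65836$)
$q = \frac{44224400}{167933}$ ($q = 20^{2} \cdot \frac{110561}{167933} = 400 \cdot \frac{110561}{167933} = \frac{44224400}{167933} \approx 263.35$)
$\frac{-4776536 + 2244276}{q + d{\left(-1212,64 \right)}} = \frac{-4776536 + 2244276}{\frac{44224400}{167933} + 242} = - \frac{2532260}{\frac{84864186}{167933}} = \left(-2532260\right) \frac{167933}{84864186} = - \frac{212625009290}{42432093}$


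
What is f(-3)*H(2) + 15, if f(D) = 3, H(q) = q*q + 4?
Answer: 39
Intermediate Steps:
H(q) = 4 + q² (H(q) = q² + 4 = 4 + q²)
f(-3)*H(2) + 15 = 3*(4 + 2²) + 15 = 3*(4 + 4) + 15 = 3*8 + 15 = 24 + 15 = 39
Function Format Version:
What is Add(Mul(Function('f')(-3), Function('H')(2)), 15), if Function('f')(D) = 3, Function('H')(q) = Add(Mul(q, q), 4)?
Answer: 39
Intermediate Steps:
Function('H')(q) = Add(4, Pow(q, 2)) (Function('H')(q) = Add(Pow(q, 2), 4) = Add(4, Pow(q, 2)))
Add(Mul(Function('f')(-3), Function('H')(2)), 15) = Add(Mul(3, Add(4, Pow(2, 2))), 15) = Add(Mul(3, Add(4, 4)), 15) = Add(Mul(3, 8), 15) = Add(24, 15) = 39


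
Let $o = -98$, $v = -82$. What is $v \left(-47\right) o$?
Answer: $-377692$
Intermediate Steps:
$v \left(-47\right) o = \left(-82\right) \left(-47\right) \left(-98\right) = 3854 \left(-98\right) = -377692$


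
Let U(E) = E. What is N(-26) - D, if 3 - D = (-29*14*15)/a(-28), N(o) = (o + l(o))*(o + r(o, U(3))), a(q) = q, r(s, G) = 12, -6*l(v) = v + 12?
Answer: 3275/6 ≈ 545.83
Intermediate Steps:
l(v) = -2 - v/6 (l(v) = -(v + 12)/6 = -(12 + v)/6 = -2 - v/6)
N(o) = (-2 + 5*o/6)*(12 + o) (N(o) = (o + (-2 - o/6))*(o + 12) = (-2 + 5*o/6)*(12 + o))
D = -429/2 (D = 3 - -29*14*15/(-28) = 3 - (-406*15)*(-1)/28 = 3 - (-6090)*(-1)/28 = 3 - 1*435/2 = 3 - 435/2 = -429/2 ≈ -214.50)
N(-26) - D = (-24 + 8*(-26) + (⅚)*(-26)²) - 1*(-429/2) = (-24 - 208 + (⅚)*676) + 429/2 = (-24 - 208 + 1690/3) + 429/2 = 994/3 + 429/2 = 3275/6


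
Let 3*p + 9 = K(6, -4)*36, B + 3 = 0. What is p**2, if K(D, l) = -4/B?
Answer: 169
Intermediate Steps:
B = -3 (B = -3 + 0 = -3)
K(D, l) = 4/3 (K(D, l) = -4/(-3) = -4*(-1/3) = 4/3)
p = 13 (p = -3 + ((4/3)*36)/3 = -3 + (1/3)*48 = -3 + 16 = 13)
p**2 = 13**2 = 169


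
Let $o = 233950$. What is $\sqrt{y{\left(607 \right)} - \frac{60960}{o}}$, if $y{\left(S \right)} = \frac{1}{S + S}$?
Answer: $\frac{i \sqrt{209522318637970}}{28401530} \approx 0.50965 i$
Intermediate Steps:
$y{\left(S \right)} = \frac{1}{2 S}$
$\sqrt{y{\left(607 \right)} - \frac{60960}{o}} = \sqrt{\frac{1}{2 \cdot 607} - \frac{60960}{233950}} = \sqrt{\frac{1}{2} \cdot \frac{1}{607} - \frac{6096}{23395}} = \sqrt{\frac{1}{1214} - \frac{6096}{23395}} = \sqrt{- \frac{7377149}{28401530}} = \frac{i \sqrt{209522318637970}}{28401530}$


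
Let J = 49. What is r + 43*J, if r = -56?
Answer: 2051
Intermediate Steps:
r + 43*J = -56 + 43*49 = -56 + 2107 = 2051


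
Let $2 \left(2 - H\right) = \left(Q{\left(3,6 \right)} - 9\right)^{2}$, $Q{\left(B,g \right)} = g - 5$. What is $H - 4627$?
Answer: $-4657$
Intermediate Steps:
$Q{\left(B,g \right)} = -5 + g$
$H = -30$ ($H = 2 - \frac{\left(\left(-5 + 6\right) - 9\right)^{2}}{2} = 2 - \frac{\left(1 - 9\right)^{2}}{2} = 2 - \frac{\left(-8\right)^{2}}{2} = 2 - 32 = -30$)
$H - 4627 = -30 - 4627 = -4657$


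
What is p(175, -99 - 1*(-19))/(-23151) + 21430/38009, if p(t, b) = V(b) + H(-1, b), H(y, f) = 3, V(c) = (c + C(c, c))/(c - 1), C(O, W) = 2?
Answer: 13391333147/23758551693 ≈ 0.56364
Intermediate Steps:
V(c) = (2 + c)/(-1 + c) (V(c) = (c + 2)/(c - 1) = (2 + c)/(-1 + c))
p(t, b) = 3 + (2 + b)/(-1 + b) (p(t, b) = (2 + b)/(-1 + b) + 3 = 3 + (2 + b)/(-1 + b))
p(175, -99 - 1*(-19))/(-23151) + 21430/38009 = ((-1 + 4*(-99 - 1*(-19)))/(-1 + (-99 - 1*(-19))))/(-23151) + 21430/38009 = ((-1 + 4*(-99 + 19))/(-1 + (-99 + 19)))*(-1/23151) + 21430*(1/38009) = ((-1 + 4*(-80))/(-1 - 80))*(-1/23151) + 21430/38009 = ((-1 - 320)/(-81))*(-1/23151) + 21430/38009 = -1/81*(-321)*(-1/23151) + 21430/38009 = (107/27)*(-1/23151) + 21430/38009 = -107/625077 + 21430/38009 = 13391333147/23758551693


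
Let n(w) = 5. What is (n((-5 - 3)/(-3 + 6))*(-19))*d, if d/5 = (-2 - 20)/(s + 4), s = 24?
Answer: 5225/14 ≈ 373.21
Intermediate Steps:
d = -55/14 (d = 5*((-2 - 20)/(24 + 4)) = 5*(-22/28) = 5*(-22*1/28) = 5*(-11/14) = -55/14 ≈ -3.9286)
(n((-5 - 3)/(-3 + 6))*(-19))*d = (5*(-19))*(-55/14) = -95*(-55/14) = 5225/14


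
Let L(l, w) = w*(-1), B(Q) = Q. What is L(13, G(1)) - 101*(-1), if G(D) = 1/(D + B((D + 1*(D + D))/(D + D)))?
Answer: 503/5 ≈ 100.60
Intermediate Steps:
G(D) = 1/(3/2 + D) (G(D) = 1/(D + (D + 1*(D + D))/(D + D)) = 1/(D + (D + 1*(2*D))/((2*D))) = 1/(D + (D + 2*D)*(1/(2*D))) = 1/(D + (3*D)*(1/(2*D))) = 1/(D + 3/2) = 1/(3/2 + D))
L(l, w) = -w
L(13, G(1)) - 101*(-1) = -2/(3 + 2*1) - 101*(-1) = -2/(3 + 2) + 101 = -2/5 + 101 = 503/5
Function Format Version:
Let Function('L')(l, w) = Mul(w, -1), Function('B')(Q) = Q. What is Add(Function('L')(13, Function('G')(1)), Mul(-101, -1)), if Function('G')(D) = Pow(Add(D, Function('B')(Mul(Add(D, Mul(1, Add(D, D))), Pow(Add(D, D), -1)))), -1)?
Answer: Rational(503, 5) ≈ 100.60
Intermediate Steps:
Function('G')(D) = Pow(Add(Rational(3, 2), D), -1) (Function('G')(D) = Pow(Add(D, Mul(Add(D, Mul(1, Add(D, D))), Pow(Add(D, D), -1))), -1) = Pow(Add(D, Mul(Add(D, Mul(1, Mul(2, D))), Pow(Mul(2, D), -1))), -1) = Pow(Add(D, Mul(Add(D, Mul(2, D)), Mul(Rational(1, 2), Pow(D, -1)))), -1) = Pow(Add(D, Mul(Mul(3, D), Mul(Rational(1, 2), Pow(D, -1)))), -1) = Pow(Add(D, Rational(3, 2)), -1) = Pow(Add(Rational(3, 2), D), -1))
Function('L')(l, w) = Mul(-1, w)
Add(Function('L')(13, Function('G')(1)), Mul(-101, -1)) = Add(Mul(-1, Mul(2, Pow(Add(3, Mul(2, 1)), -1))), Mul(-101, -1)) = Add(Mul(-1, Mul(2, Pow(Add(3, 2), -1))), 101) = Add(Mul(-1, Mul(2, Pow(5, -1))), 101) = Add(Mul(-1, Mul(2, Rational(1, 5))), 101) = Add(Mul(-1, Rational(2, 5)), 101) = Add(Rational(-2, 5), 101) = Rational(503, 5)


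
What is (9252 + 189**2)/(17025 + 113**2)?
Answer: 44973/29794 ≈ 1.5095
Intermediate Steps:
(9252 + 189**2)/(17025 + 113**2) = (9252 + 35721)/(17025 + 12769) = 44973/29794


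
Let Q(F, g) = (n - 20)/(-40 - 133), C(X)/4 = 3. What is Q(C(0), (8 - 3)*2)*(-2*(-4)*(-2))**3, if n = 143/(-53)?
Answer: -4927488/9169 ≈ -537.41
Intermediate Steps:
n = -143/53 (n = 143*(-1/53) = -143/53 ≈ -2.6981)
C(X) = 12 (C(X) = 4*3 = 12)
Q(F, g) = 1203/9169 (Q(F, g) = (-143/53 - 20)/(-40 - 133) = -1203/53/(-173) = -1203/53*(-1/173) = 1203/9169)
Q(C(0), (8 - 3)*2)*(-2*(-4)*(-2))**3 = 1203*(-2*(-4)*(-2))**3/9169 = 1203*(8*(-2))**3/9169 = (1203/9169)*(-16)**3 = (1203/9169)*(-4096) = -4927488/9169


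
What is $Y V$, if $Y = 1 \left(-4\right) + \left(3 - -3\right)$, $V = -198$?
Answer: $-396$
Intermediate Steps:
$Y = 2$ ($Y = -4 + \left(3 + 3\right) = -4 + 6 = 2$)
$Y V = 2 \left(-198\right) = -396$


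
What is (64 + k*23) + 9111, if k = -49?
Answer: 8048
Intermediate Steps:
(64 + k*23) + 9111 = (64 - 49*23) + 9111 = (64 - 1127) + 9111 = -1063 + 9111 = 8048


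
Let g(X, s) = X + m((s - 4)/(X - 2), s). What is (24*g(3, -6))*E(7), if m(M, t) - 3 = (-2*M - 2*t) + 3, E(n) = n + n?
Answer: 13776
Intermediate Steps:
E(n) = 2*n
m(M, t) = 6 - 2*M - 2*t (m(M, t) = 3 + ((-2*M - 2*t) + 3) = 3 + (3 - 2*M - 2*t) = 6 - 2*M - 2*t)
g(X, s) = 6 + X - 2*s - 2*(-4 + s)/(-2 + X) (g(X, s) = X + (6 - 2*(s - 4)/(X - 2) - 2*s) = X + (6 - 2*(-4 + s)/(-2 + X) - 2*s) = X + (6 - 2*s - 2*(-4 + s)/(-2 + X)) = 6 + X - 2*s - 2*(-4 + s)/(-2 + X))
(24*g(3, -6))*E(7) = (24*((8 - 2*(-6) + (-2 + 3)*(6 + 3 - 2*(-6)))/(-2 + 3)))*(2*7) = (24*((8 + 12 + 1*(6 + 3 + 12))/1))*14 = (24*(1*(8 + 12 + 1*21)))*14 = (24*(1*(8 + 12 + 21)))*14 = (24*(1*41))*14 = (24*41)*14 = 984*14 = 13776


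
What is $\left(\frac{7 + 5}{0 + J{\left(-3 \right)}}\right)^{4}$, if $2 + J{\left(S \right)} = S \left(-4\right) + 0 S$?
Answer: $\frac{1296}{625} \approx 2.0736$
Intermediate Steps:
$J{\left(S \right)} = -2 - 4 S$ ($J{\left(S \right)} = -2 + \left(S \left(-4\right) + 0 S\right) = -2 + \left(- 4 S + 0\right) = -2 - 4 S$)
$\left(\frac{7 + 5}{0 + J{\left(-3 \right)}}\right)^{4} = \left(\frac{7 + 5}{0 - -10}\right)^{4} = \left(\frac{12}{0 + \left(-2 + 12\right)}\right)^{4} = \left(\frac{12}{0 + 10}\right)^{4} = \left(\frac{12}{10}\right)^{4} = \left(12 \cdot \frac{1}{10}\right)^{4} = \left(\frac{6}{5}\right)^{4} = \frac{1296}{625}$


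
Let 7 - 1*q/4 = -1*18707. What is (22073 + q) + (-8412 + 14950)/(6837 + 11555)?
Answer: 891362353/9196 ≈ 96929.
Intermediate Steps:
q = 74856 (q = 28 - (-4)*18707 = 28 - 4*(-18707) = 28 + 74828 = 74856)
(22073 + q) + (-8412 + 14950)/(6837 + 11555) = (22073 + 74856) + (-8412 + 14950)/(6837 + 11555) = 96929 + 6538/18392 = 96929 + 6538*(1/18392) = 96929 + 3269/9196 = 891362353/9196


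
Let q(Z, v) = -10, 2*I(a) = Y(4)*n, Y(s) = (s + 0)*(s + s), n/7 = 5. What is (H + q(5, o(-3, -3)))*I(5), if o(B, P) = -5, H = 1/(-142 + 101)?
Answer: -230160/41 ≈ -5613.7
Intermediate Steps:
H = -1/41 (H = 1/(-41) = -1/41 ≈ -0.024390)
n = 35 (n = 7*5 = 35)
Y(s) = 2*s² (Y(s) = s*(2*s) = 2*s²)
I(a) = 560 (I(a) = ((2*4²)*35)/2 = ((2*16)*35)/2 = (32*35)/2 = (½)*1120 = 560)
(H + q(5, o(-3, -3)))*I(5) = (-1/41 - 10)*560 = -411/41*560 = -230160/41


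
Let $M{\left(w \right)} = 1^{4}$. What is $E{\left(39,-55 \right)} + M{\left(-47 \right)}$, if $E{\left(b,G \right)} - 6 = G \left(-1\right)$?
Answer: $62$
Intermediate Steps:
$E{\left(b,G \right)} = 6 - G$ ($E{\left(b,G \right)} = 6 + G \left(-1\right) = 6 - G$)
$M{\left(w \right)} = 1$
$E{\left(39,-55 \right)} + M{\left(-47 \right)} = \left(6 - -55\right) + 1 = \left(6 + 55\right) + 1 = 61 + 1 = 62$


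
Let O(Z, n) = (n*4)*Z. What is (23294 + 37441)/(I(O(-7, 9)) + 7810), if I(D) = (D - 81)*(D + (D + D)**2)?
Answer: -60735/84495602 ≈ -0.00071879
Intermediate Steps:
O(Z, n) = 4*Z*n (O(Z, n) = (4*n)*Z = 4*Z*n)
I(D) = (-81 + D)*(D + 4*D**2) (I(D) = (-81 + D)*(D + (2*D)**2) = (-81 + D)*(D + 4*D**2))
(23294 + 37441)/(I(O(-7, 9)) + 7810) = (23294 + 37441)/((4*(-7)*9)*(-81 - 1292*(-7)*9 + 4*(4*(-7)*9)**2) + 7810) = 60735/(-252*(-81 - 323*(-252) + 4*(-252)**2) + 7810) = 60735/(-252*(-81 + 81396 + 4*63504) + 7810) = 60735/(-252*(-81 + 81396 + 254016) + 7810) = 60735/(-252*335331 + 7810) = 60735/(-84503412 + 7810) = 60735/(-84495602) = 60735*(-1/84495602) = -60735/84495602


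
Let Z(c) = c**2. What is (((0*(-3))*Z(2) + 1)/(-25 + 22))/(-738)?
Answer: 1/2214 ≈ 0.00045167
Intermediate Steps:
(((0*(-3))*Z(2) + 1)/(-25 + 22))/(-738) = (((0*(-3))*2**2 + 1)/(-25 + 22))/(-738) = -(0*4 + 1)/(738*(-3)) = -(0 + 1)*(-1)/(738*3) = -(-1)/(738*3) = -1/738*(-1/3) = 1/2214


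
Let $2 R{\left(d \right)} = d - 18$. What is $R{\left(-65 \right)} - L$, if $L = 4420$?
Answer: $- \frac{8923}{2} \approx -4461.5$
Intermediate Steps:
$R{\left(d \right)} = -9 + \frac{d}{2}$ ($R{\left(d \right)} = \frac{d - 18}{2} = \frac{-18 + d}{2} = -9 + \frac{d}{2}$)
$R{\left(-65 \right)} - L = \left(-9 + \frac{1}{2} \left(-65\right)\right) - 4420 = \left(-9 - \frac{65}{2}\right) - 4420 = - \frac{83}{2} - 4420 = - \frac{8923}{2}$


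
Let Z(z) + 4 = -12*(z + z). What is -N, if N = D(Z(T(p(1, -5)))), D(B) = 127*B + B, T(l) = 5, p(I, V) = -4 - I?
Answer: 15872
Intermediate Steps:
Z(z) = -4 - 24*z (Z(z) = -4 - 12*(z + z) = -4 - 24*z)
D(B) = 128*B
N = -15872 (N = 128*(-4 - 24*5) = 128*(-4 - 120) = 128*(-124) = -15872)
-N = -1*(-15872) = 15872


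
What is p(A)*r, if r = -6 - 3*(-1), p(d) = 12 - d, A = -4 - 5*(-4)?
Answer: 12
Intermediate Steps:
A = 16 (A = -4 + 20 = 16)
r = -3 (r = -6 + 3 = -3)
p(A)*r = (12 - 1*16)*(-3) = (12 - 16)*(-3) = -4*(-3) = 12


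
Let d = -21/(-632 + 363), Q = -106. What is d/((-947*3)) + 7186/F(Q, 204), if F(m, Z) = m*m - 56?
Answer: 915252469/1424013370 ≈ 0.64273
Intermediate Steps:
F(m, Z) = -56 + m² (F(m, Z) = m² - 56 = -56 + m²)
d = 21/269 (d = -21/(-269) = -21*(-1/269) = 21/269 ≈ 0.078067)
d/((-947*3)) + 7186/F(Q, 204) = 21/(269*((-947*3))) + 7186/(-56 + (-106)²) = (21/269)/(-2841) + 7186/(-56 + 11236) = (21/269)*(-1/2841) + 7186/11180 = -7/254743 + 7186*(1/11180) = -7/254743 + 3593/5590 = 915252469/1424013370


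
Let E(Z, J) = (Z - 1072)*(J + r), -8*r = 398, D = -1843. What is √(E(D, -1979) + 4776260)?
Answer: √42760265/2 ≈ 3269.6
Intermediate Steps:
r = -199/4 (r = -⅛*398 = -199/4 ≈ -49.750)
E(Z, J) = (-1072 + Z)*(-199/4 + J) (E(Z, J) = (Z - 1072)*(J - 199/4) = (-1072 + Z)*(-199/4 + J))
√(E(D, -1979) + 4776260) = √((53332 - 1072*(-1979) - 199/4*(-1843) - 1979*(-1843)) + 4776260) = √((53332 + 2121488 + 366757/4 + 3647297) + 4776260) = √(23655225/4 + 4776260) = √(42760265/4) = √42760265/2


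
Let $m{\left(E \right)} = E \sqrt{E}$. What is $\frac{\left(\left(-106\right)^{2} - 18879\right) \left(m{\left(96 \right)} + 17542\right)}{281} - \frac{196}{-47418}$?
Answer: $- \frac{454106960888}{951747} - \frac{2934912 \sqrt{6}}{281} \approx -5.0271 \cdot 10^{5}$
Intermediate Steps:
$m{\left(E \right)} = E^{\frac{3}{2}}$
$\frac{\left(\left(-106\right)^{2} - 18879\right) \left(m{\left(96 \right)} + 17542\right)}{281} - \frac{196}{-47418} = \frac{\left(\left(-106\right)^{2} - 18879\right) \left(96^{\frac{3}{2}} + 17542\right)}{281} - \frac{196}{-47418} = \left(11236 - 18879\right) \left(384 \sqrt{6} + 17542\right) \frac{1}{281} - - \frac{14}{3387} = - 7643 \left(17542 + 384 \sqrt{6}\right) \frac{1}{281} + \frac{14}{3387} = \left(-134073506 - 2934912 \sqrt{6}\right) \frac{1}{281} + \frac{14}{3387} = \left(- \frac{134073506}{281} - \frac{2934912 \sqrt{6}}{281}\right) + \frac{14}{3387} = - \frac{454106960888}{951747} - \frac{2934912 \sqrt{6}}{281}$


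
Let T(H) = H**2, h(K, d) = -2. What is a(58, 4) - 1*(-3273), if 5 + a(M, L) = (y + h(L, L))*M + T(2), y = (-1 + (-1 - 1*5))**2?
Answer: 5998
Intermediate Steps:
y = 49 (y = (-1 + (-1 - 5))**2 = (-1 - 6)**2 = (-7)**2 = 49)
a(M, L) = -1 + 47*M (a(M, L) = -5 + ((49 - 2)*M + 2**2) = -5 + (47*M + 4) = -5 + (4 + 47*M) = -1 + 47*M)
a(58, 4) - 1*(-3273) = (-1 + 47*58) - 1*(-3273) = (-1 + 2726) + 3273 = 2725 + 3273 = 5998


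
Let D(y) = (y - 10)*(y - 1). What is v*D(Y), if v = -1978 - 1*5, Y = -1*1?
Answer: -43626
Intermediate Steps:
Y = -1
D(y) = (-1 + y)*(-10 + y) (D(y) = (-10 + y)*(-1 + y) = (-1 + y)*(-10 + y))
v = -1983 (v = -1978 - 5 = -1983)
v*D(Y) = -1983*(10 + (-1)² - 11*(-1)) = -1983*(10 + 1 + 11) = -1983*22 = -43626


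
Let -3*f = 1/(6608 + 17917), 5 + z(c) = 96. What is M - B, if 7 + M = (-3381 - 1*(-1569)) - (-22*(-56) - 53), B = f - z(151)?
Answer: -213882524/73575 ≈ -2907.0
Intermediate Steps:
z(c) = 91 (z(c) = -5 + 96 = 91)
f = -1/73575 (f = -1/(3*(6608 + 17917)) = -⅓/24525 = -⅓*1/24525 = -1/73575 ≈ -1.3592e-5)
B = -6695326/73575 (B = -1/73575 - 1*91 = -1/73575 - 91 = -6695326/73575 ≈ -91.000)
M = -2998 (M = -7 + ((-3381 - 1*(-1569)) - (-22*(-56) - 53)) = -7 + ((-3381 + 1569) - (1232 - 53)) = -7 + (-1812 - 1*1179) = -7 + (-1812 - 1179) = -7 - 2991 = -2998)
M - B = -2998 - 1*(-6695326/73575) = -2998 + 6695326/73575 = -213882524/73575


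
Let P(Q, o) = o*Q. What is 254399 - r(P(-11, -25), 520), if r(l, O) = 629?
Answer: 253770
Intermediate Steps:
P(Q, o) = Q*o
254399 - r(P(-11, -25), 520) = 254399 - 1*629 = 254399 - 629 = 253770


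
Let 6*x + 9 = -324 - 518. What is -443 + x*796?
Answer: -340027/3 ≈ -1.1334e+5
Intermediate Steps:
x = -851/6 (x = -3/2 + (-324 - 518)/6 = -3/2 + (⅙)*(-842) = -3/2 - 421/3 = -851/6 ≈ -141.83)
-443 + x*796 = -443 - 851/6*796 = -443 - 338698/3 = -340027/3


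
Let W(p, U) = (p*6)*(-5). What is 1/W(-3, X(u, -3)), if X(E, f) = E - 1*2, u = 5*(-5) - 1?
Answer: 1/90 ≈ 0.011111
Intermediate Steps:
u = -26 (u = -25 - 1 = -26)
X(E, f) = -2 + E (X(E, f) = E - 2 = -2 + E)
W(p, U) = -30*p (W(p, U) = (6*p)*(-5) = -30*p)
1/W(-3, X(u, -3)) = 1/(-30*(-3)) = 1/90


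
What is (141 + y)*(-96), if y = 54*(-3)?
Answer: 2016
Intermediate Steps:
y = -162
(141 + y)*(-96) = (141 - 162)*(-96) = -21*(-96) = 2016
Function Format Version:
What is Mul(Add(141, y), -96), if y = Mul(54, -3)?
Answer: 2016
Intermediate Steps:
y = -162
Mul(Add(141, y), -96) = Mul(Add(141, -162), -96) = Mul(-21, -96) = 2016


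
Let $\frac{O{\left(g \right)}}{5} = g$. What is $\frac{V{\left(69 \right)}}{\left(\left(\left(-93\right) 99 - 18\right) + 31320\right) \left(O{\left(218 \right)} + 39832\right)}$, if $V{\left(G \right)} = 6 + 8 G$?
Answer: $\frac{31}{50231755} \approx 6.1714 \cdot 10^{-7}$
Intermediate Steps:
$O{\left(g \right)} = 5 g$
$\frac{V{\left(69 \right)}}{\left(\left(\left(-93\right) 99 - 18\right) + 31320\right) \left(O{\left(218 \right)} + 39832\right)} = \frac{6 + 8 \cdot 69}{\left(\left(\left(-93\right) 99 - 18\right) + 31320\right) \left(5 \cdot 218 + 39832\right)} = \frac{6 + 552}{\left(\left(-9207 - 18\right) + 31320\right) \left(1090 + 39832\right)} = \frac{558}{\left(-9225 + 31320\right) 40922} = \frac{558}{22095 \cdot 40922} = \frac{558}{904171590} = 558 \cdot \frac{1}{904171590} = \frac{31}{50231755}$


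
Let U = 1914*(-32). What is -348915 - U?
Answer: -287667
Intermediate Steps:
U = -61248
-348915 - U = -348915 - 1*(-61248) = -348915 + 61248 = -287667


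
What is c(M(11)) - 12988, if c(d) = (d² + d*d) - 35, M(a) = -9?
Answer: -12861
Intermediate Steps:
c(d) = -35 + 2*d² (c(d) = (d² + d²) - 35 = 2*d² - 35 = -35 + 2*d²)
c(M(11)) - 12988 = (-35 + 2*(-9)²) - 12988 = (-35 + 2*81) - 12988 = (-35 + 162) - 12988 = 127 - 12988 = -12861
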